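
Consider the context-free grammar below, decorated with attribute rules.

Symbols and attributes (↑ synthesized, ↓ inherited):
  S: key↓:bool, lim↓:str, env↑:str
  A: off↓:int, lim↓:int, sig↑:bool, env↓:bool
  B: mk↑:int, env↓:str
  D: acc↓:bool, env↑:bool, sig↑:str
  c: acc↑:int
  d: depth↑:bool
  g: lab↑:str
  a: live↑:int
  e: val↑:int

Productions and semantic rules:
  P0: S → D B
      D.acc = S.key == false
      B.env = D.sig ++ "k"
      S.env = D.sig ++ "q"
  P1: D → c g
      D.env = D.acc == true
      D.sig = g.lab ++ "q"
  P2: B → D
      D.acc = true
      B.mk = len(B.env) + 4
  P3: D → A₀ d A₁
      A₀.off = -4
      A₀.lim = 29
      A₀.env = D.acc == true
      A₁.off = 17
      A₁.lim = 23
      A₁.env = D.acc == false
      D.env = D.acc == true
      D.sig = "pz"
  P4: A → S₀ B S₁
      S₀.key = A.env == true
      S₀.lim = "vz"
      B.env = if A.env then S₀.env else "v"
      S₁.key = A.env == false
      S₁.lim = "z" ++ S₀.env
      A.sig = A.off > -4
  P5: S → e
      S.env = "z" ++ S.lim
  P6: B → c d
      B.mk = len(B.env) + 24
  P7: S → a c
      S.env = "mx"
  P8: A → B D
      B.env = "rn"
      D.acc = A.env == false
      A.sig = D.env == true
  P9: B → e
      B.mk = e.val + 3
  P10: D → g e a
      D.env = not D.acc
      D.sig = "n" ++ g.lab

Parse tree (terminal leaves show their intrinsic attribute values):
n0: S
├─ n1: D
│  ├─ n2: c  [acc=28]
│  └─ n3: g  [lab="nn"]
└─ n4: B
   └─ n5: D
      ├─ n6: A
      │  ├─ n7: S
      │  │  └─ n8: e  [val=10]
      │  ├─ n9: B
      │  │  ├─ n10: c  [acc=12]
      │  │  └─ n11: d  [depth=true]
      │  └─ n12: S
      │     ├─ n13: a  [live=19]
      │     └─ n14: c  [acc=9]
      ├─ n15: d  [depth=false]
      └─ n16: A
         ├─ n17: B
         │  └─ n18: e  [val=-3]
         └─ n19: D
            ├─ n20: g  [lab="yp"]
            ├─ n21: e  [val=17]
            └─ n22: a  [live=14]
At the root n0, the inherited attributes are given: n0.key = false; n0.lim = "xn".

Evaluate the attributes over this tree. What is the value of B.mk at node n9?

1. n0.key = false  [given at root]
2. n0.lim = "xn"  [given at root]
3. n1.acc = true  [S.key == false]
4. n2.acc = 28  [terminal]
5. n3.lab = "nn"  [terminal]
6. n1.env = true  [D.acc == true]
7. n1.sig = "nnq"  [g.lab ++ "q"]
8. n4.env = "nnqk"  [D.sig ++ "k"]
9. n5.acc = true  [true]
10. n6.off = -4  [-4]
11. n6.lim = 29  [29]
12. n6.env = true  [D.acc == true]
13. n7.key = true  [A.env == true]
14. n7.lim = "vz"  ["vz"]
15. n8.val = 10  [terminal]
16. n7.env = "zvz"  ["z" ++ S.lim]
17. n9.env = "zvz"  [if A.env then S₀.env else "v"]
18. n10.acc = 12  [terminal]
19. n11.depth = true  [terminal]
20. n9.mk = 27  [len(B.env) + 24]
21. n12.key = false  [A.env == false]
22. n12.lim = "zzvz"  ["z" ++ S₀.env]
23. n13.live = 19  [terminal]
24. n14.acc = 9  [terminal]
25. n12.env = "mx"  ["mx"]
26. n6.sig = false  [A.off > -4]
27. n15.depth = false  [terminal]
28. n16.off = 17  [17]
29. n16.lim = 23  [23]
30. n16.env = false  [D.acc == false]
31. n17.env = "rn"  ["rn"]
32. n18.val = -3  [terminal]
33. n17.mk = 0  [e.val + 3]
34. n19.acc = true  [A.env == false]
35. n20.lab = "yp"  [terminal]
36. n21.val = 17  [terminal]
37. n22.live = 14  [terminal]
38. n19.env = false  [not D.acc]
39. n19.sig = "nyp"  ["n" ++ g.lab]
40. n16.sig = false  [D.env == true]
41. n5.env = true  [D.acc == true]
42. n5.sig = "pz"  ["pz"]
43. n4.mk = 8  [len(B.env) + 4]
44. n0.env = "nnqq"  [D.sig ++ "q"]

27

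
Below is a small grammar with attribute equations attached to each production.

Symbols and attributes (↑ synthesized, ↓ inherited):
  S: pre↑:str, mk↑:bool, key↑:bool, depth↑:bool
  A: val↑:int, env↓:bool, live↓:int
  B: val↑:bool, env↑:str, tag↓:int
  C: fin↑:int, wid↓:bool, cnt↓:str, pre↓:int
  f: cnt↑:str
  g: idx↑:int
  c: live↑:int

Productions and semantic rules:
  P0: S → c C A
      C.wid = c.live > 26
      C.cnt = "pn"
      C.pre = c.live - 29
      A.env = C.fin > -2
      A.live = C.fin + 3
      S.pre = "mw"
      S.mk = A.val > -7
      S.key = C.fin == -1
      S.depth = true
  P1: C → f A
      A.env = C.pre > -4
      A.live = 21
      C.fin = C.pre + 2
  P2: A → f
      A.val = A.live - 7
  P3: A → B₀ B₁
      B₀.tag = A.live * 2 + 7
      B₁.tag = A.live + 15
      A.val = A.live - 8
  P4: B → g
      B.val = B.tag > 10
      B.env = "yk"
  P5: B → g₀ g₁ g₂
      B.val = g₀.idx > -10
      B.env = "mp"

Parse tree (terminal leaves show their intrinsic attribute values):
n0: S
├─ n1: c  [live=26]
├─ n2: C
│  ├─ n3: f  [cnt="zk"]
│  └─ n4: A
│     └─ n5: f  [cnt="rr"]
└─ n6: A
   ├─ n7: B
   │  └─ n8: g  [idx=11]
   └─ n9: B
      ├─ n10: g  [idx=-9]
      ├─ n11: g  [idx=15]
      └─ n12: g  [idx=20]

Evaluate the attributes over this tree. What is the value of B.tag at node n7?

11

1. n1.live = 26  [terminal]
2. n2.wid = false  [c.live > 26]
3. n2.cnt = "pn"  ["pn"]
4. n2.pre = -3  [c.live - 29]
5. n3.cnt = "zk"  [terminal]
6. n4.env = true  [C.pre > -4]
7. n4.live = 21  [21]
8. n5.cnt = "rr"  [terminal]
9. n4.val = 14  [A.live - 7]
10. n2.fin = -1  [C.pre + 2]
11. n6.env = true  [C.fin > -2]
12. n6.live = 2  [C.fin + 3]
13. n7.tag = 11  [A.live * 2 + 7]
14. n8.idx = 11  [terminal]
15. n7.val = true  [B.tag > 10]
16. n7.env = "yk"  ["yk"]
17. n9.tag = 17  [A.live + 15]
18. n10.idx = -9  [terminal]
19. n11.idx = 15  [terminal]
20. n12.idx = 20  [terminal]
21. n9.val = true  [g₀.idx > -10]
22. n9.env = "mp"  ["mp"]
23. n6.val = -6  [A.live - 8]
24. n0.pre = "mw"  ["mw"]
25. n0.mk = true  [A.val > -7]
26. n0.key = true  [C.fin == -1]
27. n0.depth = true  [true]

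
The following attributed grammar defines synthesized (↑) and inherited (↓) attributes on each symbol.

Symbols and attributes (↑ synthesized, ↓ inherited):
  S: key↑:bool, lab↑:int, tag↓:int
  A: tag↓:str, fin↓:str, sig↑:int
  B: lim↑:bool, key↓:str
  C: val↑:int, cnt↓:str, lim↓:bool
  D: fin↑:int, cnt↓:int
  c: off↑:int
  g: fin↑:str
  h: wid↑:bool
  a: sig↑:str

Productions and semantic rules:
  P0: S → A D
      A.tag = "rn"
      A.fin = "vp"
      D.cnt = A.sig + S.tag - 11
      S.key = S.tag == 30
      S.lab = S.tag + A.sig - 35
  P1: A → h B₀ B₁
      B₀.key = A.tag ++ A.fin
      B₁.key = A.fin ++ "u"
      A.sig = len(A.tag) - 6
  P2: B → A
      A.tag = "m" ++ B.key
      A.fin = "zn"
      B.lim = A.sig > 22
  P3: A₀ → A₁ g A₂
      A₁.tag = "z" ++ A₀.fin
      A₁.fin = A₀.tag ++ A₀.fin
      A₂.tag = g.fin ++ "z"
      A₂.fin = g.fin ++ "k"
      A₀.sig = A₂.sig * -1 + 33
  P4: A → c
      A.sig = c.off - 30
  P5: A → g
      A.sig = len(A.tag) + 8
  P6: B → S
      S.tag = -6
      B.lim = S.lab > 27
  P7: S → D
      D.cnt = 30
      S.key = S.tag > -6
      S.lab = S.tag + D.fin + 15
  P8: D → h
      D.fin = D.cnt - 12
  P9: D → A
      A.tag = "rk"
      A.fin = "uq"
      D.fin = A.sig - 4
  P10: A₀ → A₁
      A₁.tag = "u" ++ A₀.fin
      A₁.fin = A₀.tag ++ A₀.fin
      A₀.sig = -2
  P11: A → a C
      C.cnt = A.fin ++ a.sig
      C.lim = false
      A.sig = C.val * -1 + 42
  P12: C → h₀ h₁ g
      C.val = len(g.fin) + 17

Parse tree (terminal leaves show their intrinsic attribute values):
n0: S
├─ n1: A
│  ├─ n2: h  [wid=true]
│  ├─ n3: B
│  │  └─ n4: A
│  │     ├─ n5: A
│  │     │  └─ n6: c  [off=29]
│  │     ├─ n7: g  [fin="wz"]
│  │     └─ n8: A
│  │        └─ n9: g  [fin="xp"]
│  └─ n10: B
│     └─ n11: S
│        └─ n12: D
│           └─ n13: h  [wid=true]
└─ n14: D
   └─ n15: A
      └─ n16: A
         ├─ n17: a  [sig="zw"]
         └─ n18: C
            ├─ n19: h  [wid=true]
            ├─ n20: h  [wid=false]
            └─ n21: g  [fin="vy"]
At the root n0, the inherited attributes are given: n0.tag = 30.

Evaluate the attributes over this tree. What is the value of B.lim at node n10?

1. n0.tag = 30  [given at root]
2. n1.tag = "rn"  ["rn"]
3. n1.fin = "vp"  ["vp"]
4. n2.wid = true  [terminal]
5. n3.key = "rnvp"  [A.tag ++ A.fin]
6. n4.tag = "mrnvp"  ["m" ++ B.key]
7. n4.fin = "zn"  ["zn"]
8. n5.tag = "zzn"  ["z" ++ A₀.fin]
9. n5.fin = "mrnvpzn"  [A₀.tag ++ A₀.fin]
10. n6.off = 29  [terminal]
11. n5.sig = -1  [c.off - 30]
12. n7.fin = "wz"  [terminal]
13. n8.tag = "wzz"  [g.fin ++ "z"]
14. n8.fin = "wzk"  [g.fin ++ "k"]
15. n9.fin = "xp"  [terminal]
16. n8.sig = 11  [len(A.tag) + 8]
17. n4.sig = 22  [A₂.sig * -1 + 33]
18. n3.lim = false  [A.sig > 22]
19. n10.key = "vpu"  [A.fin ++ "u"]
20. n11.tag = -6  [-6]
21. n12.cnt = 30  [30]
22. n13.wid = true  [terminal]
23. n12.fin = 18  [D.cnt - 12]
24. n11.key = false  [S.tag > -6]
25. n11.lab = 27  [S.tag + D.fin + 15]
26. n10.lim = false  [S.lab > 27]
27. n1.sig = -4  [len(A.tag) - 6]
28. n14.cnt = 15  [A.sig + S.tag - 11]
29. n15.tag = "rk"  ["rk"]
30. n15.fin = "uq"  ["uq"]
31. n16.tag = "uuq"  ["u" ++ A₀.fin]
32. n16.fin = "rkuq"  [A₀.tag ++ A₀.fin]
33. n17.sig = "zw"  [terminal]
34. n18.cnt = "rkuqzw"  [A.fin ++ a.sig]
35. n18.lim = false  [false]
36. n19.wid = true  [terminal]
37. n20.wid = false  [terminal]
38. n21.fin = "vy"  [terminal]
39. n18.val = 19  [len(g.fin) + 17]
40. n16.sig = 23  [C.val * -1 + 42]
41. n15.sig = -2  [-2]
42. n14.fin = -6  [A.sig - 4]
43. n0.key = true  [S.tag == 30]
44. n0.lab = -9  [S.tag + A.sig - 35]

false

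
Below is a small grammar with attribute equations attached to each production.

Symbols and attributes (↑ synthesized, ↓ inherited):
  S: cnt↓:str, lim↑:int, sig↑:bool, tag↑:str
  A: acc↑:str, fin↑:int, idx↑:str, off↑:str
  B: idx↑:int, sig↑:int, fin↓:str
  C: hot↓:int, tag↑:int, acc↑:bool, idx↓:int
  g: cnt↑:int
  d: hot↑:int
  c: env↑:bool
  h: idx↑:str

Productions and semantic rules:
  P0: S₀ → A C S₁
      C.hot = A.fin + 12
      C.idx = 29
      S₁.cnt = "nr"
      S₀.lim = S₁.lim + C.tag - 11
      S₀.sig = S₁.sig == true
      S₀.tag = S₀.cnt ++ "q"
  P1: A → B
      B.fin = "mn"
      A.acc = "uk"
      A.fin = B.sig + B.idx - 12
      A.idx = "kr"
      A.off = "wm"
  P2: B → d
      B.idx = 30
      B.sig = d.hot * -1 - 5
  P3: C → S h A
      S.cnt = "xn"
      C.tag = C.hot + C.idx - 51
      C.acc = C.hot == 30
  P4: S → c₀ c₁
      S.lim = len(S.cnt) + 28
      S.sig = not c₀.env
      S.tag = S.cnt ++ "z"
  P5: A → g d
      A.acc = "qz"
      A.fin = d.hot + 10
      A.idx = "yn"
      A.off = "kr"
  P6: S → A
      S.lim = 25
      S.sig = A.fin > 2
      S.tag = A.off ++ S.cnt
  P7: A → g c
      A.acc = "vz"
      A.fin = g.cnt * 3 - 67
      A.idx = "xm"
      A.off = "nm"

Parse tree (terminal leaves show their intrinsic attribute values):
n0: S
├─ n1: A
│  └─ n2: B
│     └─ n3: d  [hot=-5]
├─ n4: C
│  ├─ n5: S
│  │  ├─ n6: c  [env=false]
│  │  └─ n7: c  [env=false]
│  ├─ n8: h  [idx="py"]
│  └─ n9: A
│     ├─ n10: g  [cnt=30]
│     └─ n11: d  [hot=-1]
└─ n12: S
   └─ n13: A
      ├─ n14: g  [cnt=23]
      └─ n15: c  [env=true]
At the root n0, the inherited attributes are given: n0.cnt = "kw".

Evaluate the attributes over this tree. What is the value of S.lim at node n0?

1. n0.cnt = "kw"  [given at root]
2. n2.fin = "mn"  ["mn"]
3. n3.hot = -5  [terminal]
4. n2.idx = 30  [30]
5. n2.sig = 0  [d.hot * -1 - 5]
6. n1.acc = "uk"  ["uk"]
7. n1.fin = 18  [B.sig + B.idx - 12]
8. n1.idx = "kr"  ["kr"]
9. n1.off = "wm"  ["wm"]
10. n4.hot = 30  [A.fin + 12]
11. n4.idx = 29  [29]
12. n5.cnt = "xn"  ["xn"]
13. n6.env = false  [terminal]
14. n7.env = false  [terminal]
15. n5.lim = 30  [len(S.cnt) + 28]
16. n5.sig = true  [not c₀.env]
17. n5.tag = "xnz"  [S.cnt ++ "z"]
18. n8.idx = "py"  [terminal]
19. n10.cnt = 30  [terminal]
20. n11.hot = -1  [terminal]
21. n9.acc = "qz"  ["qz"]
22. n9.fin = 9  [d.hot + 10]
23. n9.idx = "yn"  ["yn"]
24. n9.off = "kr"  ["kr"]
25. n4.tag = 8  [C.hot + C.idx - 51]
26. n4.acc = true  [C.hot == 30]
27. n12.cnt = "nr"  ["nr"]
28. n14.cnt = 23  [terminal]
29. n15.env = true  [terminal]
30. n13.acc = "vz"  ["vz"]
31. n13.fin = 2  [g.cnt * 3 - 67]
32. n13.idx = "xm"  ["xm"]
33. n13.off = "nm"  ["nm"]
34. n12.lim = 25  [25]
35. n12.sig = false  [A.fin > 2]
36. n12.tag = "nmnr"  [A.off ++ S.cnt]
37. n0.lim = 22  [S₁.lim + C.tag - 11]
38. n0.sig = false  [S₁.sig == true]
39. n0.tag = "kwq"  [S₀.cnt ++ "q"]

22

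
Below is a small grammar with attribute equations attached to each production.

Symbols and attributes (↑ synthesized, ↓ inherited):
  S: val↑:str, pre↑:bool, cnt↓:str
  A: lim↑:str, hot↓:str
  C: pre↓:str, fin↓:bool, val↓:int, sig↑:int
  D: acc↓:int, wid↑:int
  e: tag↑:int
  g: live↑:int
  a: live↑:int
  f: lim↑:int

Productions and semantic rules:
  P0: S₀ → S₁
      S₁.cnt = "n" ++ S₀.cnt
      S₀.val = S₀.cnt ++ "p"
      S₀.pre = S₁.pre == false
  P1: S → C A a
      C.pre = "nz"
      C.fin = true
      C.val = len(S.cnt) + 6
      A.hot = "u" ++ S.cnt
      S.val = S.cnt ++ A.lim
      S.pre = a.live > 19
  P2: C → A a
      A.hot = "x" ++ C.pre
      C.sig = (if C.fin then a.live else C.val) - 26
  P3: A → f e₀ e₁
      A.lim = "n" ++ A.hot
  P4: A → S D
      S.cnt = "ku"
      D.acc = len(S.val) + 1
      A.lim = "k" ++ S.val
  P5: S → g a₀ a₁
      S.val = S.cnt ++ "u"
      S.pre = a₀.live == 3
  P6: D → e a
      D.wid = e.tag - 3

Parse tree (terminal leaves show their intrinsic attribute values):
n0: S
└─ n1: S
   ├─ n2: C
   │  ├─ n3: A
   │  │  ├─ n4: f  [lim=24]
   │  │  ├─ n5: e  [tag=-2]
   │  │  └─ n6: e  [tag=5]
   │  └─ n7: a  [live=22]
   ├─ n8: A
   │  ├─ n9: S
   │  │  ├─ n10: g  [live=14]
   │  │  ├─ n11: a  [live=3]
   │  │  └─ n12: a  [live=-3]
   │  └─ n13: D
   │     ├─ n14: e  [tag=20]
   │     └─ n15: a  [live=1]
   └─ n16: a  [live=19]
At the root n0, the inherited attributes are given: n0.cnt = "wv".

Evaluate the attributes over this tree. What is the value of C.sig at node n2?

-4

1. n0.cnt = "wv"  [given at root]
2. n1.cnt = "nwv"  ["n" ++ S₀.cnt]
3. n2.pre = "nz"  ["nz"]
4. n2.fin = true  [true]
5. n2.val = 9  [len(S.cnt) + 6]
6. n3.hot = "xnz"  ["x" ++ C.pre]
7. n4.lim = 24  [terminal]
8. n5.tag = -2  [terminal]
9. n6.tag = 5  [terminal]
10. n3.lim = "nxnz"  ["n" ++ A.hot]
11. n7.live = 22  [terminal]
12. n2.sig = -4  [(if C.fin then a.live else C.val) - 26]
13. n8.hot = "unwv"  ["u" ++ S.cnt]
14. n9.cnt = "ku"  ["ku"]
15. n10.live = 14  [terminal]
16. n11.live = 3  [terminal]
17. n12.live = -3  [terminal]
18. n9.val = "kuu"  [S.cnt ++ "u"]
19. n9.pre = true  [a₀.live == 3]
20. n13.acc = 4  [len(S.val) + 1]
21. n14.tag = 20  [terminal]
22. n15.live = 1  [terminal]
23. n13.wid = 17  [e.tag - 3]
24. n8.lim = "kkuu"  ["k" ++ S.val]
25. n16.live = 19  [terminal]
26. n1.val = "nwvkkuu"  [S.cnt ++ A.lim]
27. n1.pre = false  [a.live > 19]
28. n0.val = "wvp"  [S₀.cnt ++ "p"]
29. n0.pre = true  [S₁.pre == false]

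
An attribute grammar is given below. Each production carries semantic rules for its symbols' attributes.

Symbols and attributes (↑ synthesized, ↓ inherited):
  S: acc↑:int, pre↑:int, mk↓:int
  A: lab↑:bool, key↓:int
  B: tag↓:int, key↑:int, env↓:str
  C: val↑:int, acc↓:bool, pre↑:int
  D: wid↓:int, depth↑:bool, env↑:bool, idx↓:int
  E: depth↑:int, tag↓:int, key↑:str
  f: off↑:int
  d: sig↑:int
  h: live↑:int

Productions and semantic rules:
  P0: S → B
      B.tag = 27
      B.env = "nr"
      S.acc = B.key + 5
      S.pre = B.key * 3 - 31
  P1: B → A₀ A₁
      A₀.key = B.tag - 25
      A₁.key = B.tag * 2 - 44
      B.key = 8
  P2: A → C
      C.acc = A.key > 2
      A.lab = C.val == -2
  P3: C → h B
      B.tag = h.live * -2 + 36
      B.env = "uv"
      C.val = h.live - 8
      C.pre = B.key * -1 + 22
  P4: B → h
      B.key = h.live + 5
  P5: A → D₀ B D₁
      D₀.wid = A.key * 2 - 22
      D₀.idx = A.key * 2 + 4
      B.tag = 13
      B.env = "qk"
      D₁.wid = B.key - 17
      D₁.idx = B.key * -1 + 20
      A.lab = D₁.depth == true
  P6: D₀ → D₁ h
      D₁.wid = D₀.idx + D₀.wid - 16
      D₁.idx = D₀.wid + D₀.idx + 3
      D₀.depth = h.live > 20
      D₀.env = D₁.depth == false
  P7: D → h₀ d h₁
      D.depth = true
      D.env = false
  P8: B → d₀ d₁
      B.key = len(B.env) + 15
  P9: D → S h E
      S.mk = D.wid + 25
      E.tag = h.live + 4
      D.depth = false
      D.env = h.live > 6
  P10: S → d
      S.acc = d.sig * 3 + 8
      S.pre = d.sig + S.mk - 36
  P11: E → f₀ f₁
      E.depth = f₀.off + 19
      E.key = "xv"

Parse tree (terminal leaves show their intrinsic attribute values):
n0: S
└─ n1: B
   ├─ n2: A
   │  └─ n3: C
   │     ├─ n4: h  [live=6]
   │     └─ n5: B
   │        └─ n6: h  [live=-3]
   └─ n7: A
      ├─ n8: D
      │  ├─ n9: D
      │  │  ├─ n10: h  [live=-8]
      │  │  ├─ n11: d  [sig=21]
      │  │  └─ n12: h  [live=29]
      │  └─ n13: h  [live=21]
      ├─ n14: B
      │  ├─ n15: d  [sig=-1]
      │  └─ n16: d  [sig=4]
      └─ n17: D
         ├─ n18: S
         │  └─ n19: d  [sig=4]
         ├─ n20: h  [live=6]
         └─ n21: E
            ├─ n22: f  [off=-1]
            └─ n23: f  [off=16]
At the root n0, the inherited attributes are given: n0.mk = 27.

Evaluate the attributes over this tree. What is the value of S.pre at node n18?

1. n0.mk = 27  [given at root]
2. n1.tag = 27  [27]
3. n1.env = "nr"  ["nr"]
4. n2.key = 2  [B.tag - 25]
5. n3.acc = false  [A.key > 2]
6. n4.live = 6  [terminal]
7. n5.tag = 24  [h.live * -2 + 36]
8. n5.env = "uv"  ["uv"]
9. n6.live = -3  [terminal]
10. n5.key = 2  [h.live + 5]
11. n3.val = -2  [h.live - 8]
12. n3.pre = 20  [B.key * -1 + 22]
13. n2.lab = true  [C.val == -2]
14. n7.key = 10  [B.tag * 2 - 44]
15. n8.wid = -2  [A.key * 2 - 22]
16. n8.idx = 24  [A.key * 2 + 4]
17. n9.wid = 6  [D₀.idx + D₀.wid - 16]
18. n9.idx = 25  [D₀.wid + D₀.idx + 3]
19. n10.live = -8  [terminal]
20. n11.sig = 21  [terminal]
21. n12.live = 29  [terminal]
22. n9.depth = true  [true]
23. n9.env = false  [false]
24. n13.live = 21  [terminal]
25. n8.depth = true  [h.live > 20]
26. n8.env = false  [D₁.depth == false]
27. n14.tag = 13  [13]
28. n14.env = "qk"  ["qk"]
29. n15.sig = -1  [terminal]
30. n16.sig = 4  [terminal]
31. n14.key = 17  [len(B.env) + 15]
32. n17.wid = 0  [B.key - 17]
33. n17.idx = 3  [B.key * -1 + 20]
34. n18.mk = 25  [D.wid + 25]
35. n19.sig = 4  [terminal]
36. n18.acc = 20  [d.sig * 3 + 8]
37. n18.pre = -7  [d.sig + S.mk - 36]
38. n20.live = 6  [terminal]
39. n21.tag = 10  [h.live + 4]
40. n22.off = -1  [terminal]
41. n23.off = 16  [terminal]
42. n21.depth = 18  [f₀.off + 19]
43. n21.key = "xv"  ["xv"]
44. n17.depth = false  [false]
45. n17.env = false  [h.live > 6]
46. n7.lab = false  [D₁.depth == true]
47. n1.key = 8  [8]
48. n0.acc = 13  [B.key + 5]
49. n0.pre = -7  [B.key * 3 - 31]

-7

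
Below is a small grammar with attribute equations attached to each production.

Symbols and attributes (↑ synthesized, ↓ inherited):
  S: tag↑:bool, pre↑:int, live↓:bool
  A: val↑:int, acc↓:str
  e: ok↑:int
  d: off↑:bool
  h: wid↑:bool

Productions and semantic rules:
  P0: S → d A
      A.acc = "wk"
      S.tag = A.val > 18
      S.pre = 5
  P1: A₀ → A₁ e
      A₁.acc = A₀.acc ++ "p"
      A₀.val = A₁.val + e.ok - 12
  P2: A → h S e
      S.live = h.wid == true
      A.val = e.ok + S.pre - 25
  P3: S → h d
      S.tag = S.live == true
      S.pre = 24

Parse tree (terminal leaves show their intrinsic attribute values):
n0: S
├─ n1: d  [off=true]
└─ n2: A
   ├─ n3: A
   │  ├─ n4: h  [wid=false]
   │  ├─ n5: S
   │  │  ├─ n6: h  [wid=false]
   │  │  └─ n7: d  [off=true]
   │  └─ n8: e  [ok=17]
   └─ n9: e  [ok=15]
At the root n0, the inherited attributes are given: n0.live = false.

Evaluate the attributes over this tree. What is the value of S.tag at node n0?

true

1. n0.live = false  [given at root]
2. n1.off = true  [terminal]
3. n2.acc = "wk"  ["wk"]
4. n3.acc = "wkp"  [A₀.acc ++ "p"]
5. n4.wid = false  [terminal]
6. n5.live = false  [h.wid == true]
7. n6.wid = false  [terminal]
8. n7.off = true  [terminal]
9. n5.tag = false  [S.live == true]
10. n5.pre = 24  [24]
11. n8.ok = 17  [terminal]
12. n3.val = 16  [e.ok + S.pre - 25]
13. n9.ok = 15  [terminal]
14. n2.val = 19  [A₁.val + e.ok - 12]
15. n0.tag = true  [A.val > 18]
16. n0.pre = 5  [5]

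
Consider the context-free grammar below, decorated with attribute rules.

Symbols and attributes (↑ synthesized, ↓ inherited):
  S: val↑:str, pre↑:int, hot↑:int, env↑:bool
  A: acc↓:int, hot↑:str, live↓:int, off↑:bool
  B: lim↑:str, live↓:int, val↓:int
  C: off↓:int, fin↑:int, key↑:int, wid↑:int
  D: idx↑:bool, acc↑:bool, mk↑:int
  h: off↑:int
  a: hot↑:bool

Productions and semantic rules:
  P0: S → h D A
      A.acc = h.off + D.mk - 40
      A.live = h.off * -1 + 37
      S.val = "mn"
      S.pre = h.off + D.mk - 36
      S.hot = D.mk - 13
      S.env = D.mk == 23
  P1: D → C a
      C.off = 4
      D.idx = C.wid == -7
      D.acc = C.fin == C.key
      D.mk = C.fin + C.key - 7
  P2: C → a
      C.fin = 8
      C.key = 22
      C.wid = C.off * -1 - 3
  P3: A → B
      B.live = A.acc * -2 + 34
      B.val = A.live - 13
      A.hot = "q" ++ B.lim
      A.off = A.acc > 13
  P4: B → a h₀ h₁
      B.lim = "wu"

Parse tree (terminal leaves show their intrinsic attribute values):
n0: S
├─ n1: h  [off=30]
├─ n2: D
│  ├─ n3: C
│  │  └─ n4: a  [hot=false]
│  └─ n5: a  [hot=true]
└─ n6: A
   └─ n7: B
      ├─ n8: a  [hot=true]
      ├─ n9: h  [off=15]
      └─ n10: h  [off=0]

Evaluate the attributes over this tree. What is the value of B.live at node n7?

8

1. n1.off = 30  [terminal]
2. n3.off = 4  [4]
3. n4.hot = false  [terminal]
4. n3.fin = 8  [8]
5. n3.key = 22  [22]
6. n3.wid = -7  [C.off * -1 - 3]
7. n5.hot = true  [terminal]
8. n2.idx = true  [C.wid == -7]
9. n2.acc = false  [C.fin == C.key]
10. n2.mk = 23  [C.fin + C.key - 7]
11. n6.acc = 13  [h.off + D.mk - 40]
12. n6.live = 7  [h.off * -1 + 37]
13. n7.live = 8  [A.acc * -2 + 34]
14. n7.val = -6  [A.live - 13]
15. n8.hot = true  [terminal]
16. n9.off = 15  [terminal]
17. n10.off = 0  [terminal]
18. n7.lim = "wu"  ["wu"]
19. n6.hot = "qwu"  ["q" ++ B.lim]
20. n6.off = false  [A.acc > 13]
21. n0.val = "mn"  ["mn"]
22. n0.pre = 17  [h.off + D.mk - 36]
23. n0.hot = 10  [D.mk - 13]
24. n0.env = true  [D.mk == 23]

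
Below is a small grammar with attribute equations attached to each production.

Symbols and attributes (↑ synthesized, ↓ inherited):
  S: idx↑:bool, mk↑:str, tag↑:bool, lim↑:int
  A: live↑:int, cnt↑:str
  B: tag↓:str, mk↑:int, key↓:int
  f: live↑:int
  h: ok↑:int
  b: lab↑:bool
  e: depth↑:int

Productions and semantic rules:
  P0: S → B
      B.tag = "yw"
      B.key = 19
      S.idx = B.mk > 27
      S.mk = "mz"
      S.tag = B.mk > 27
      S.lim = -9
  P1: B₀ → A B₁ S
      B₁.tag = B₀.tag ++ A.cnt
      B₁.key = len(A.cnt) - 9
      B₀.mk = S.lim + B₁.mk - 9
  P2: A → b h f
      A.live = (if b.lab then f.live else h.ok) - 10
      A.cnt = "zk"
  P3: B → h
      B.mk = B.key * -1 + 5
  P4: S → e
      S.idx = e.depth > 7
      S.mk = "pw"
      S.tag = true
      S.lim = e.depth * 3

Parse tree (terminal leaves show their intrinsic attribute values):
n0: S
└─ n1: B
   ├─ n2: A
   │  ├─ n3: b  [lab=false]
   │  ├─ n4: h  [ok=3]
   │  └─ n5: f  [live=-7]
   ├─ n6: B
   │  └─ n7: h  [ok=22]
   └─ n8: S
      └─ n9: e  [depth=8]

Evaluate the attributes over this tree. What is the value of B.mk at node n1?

1. n1.tag = "yw"  ["yw"]
2. n1.key = 19  [19]
3. n3.lab = false  [terminal]
4. n4.ok = 3  [terminal]
5. n5.live = -7  [terminal]
6. n2.live = -7  [(if b.lab then f.live else h.ok) - 10]
7. n2.cnt = "zk"  ["zk"]
8. n6.tag = "ywzk"  [B₀.tag ++ A.cnt]
9. n6.key = -7  [len(A.cnt) - 9]
10. n7.ok = 22  [terminal]
11. n6.mk = 12  [B.key * -1 + 5]
12. n9.depth = 8  [terminal]
13. n8.idx = true  [e.depth > 7]
14. n8.mk = "pw"  ["pw"]
15. n8.tag = true  [true]
16. n8.lim = 24  [e.depth * 3]
17. n1.mk = 27  [S.lim + B₁.mk - 9]
18. n0.idx = false  [B.mk > 27]
19. n0.mk = "mz"  ["mz"]
20. n0.tag = false  [B.mk > 27]
21. n0.lim = -9  [-9]

27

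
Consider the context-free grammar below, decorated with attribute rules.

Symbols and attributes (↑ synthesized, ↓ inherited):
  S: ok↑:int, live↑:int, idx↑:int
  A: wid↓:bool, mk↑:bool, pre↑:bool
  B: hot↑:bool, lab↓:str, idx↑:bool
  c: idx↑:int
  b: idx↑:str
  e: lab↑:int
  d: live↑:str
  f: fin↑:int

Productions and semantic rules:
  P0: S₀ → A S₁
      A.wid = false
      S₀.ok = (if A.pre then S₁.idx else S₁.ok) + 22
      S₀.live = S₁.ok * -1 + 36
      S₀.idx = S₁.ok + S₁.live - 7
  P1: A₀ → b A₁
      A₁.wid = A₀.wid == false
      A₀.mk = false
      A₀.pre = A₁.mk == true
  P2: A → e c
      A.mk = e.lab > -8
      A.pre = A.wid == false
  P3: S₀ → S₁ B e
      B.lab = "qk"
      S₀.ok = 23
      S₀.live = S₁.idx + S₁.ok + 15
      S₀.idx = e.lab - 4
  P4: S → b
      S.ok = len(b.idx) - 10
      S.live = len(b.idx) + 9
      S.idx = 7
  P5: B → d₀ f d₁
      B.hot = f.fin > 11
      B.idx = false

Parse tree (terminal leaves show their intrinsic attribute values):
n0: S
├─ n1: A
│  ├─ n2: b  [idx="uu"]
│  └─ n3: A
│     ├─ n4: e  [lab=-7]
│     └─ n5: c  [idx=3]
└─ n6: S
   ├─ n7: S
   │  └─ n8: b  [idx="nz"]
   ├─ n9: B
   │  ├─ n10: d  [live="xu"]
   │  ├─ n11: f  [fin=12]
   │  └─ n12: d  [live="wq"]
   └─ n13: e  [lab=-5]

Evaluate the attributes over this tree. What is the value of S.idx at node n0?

30

1. n1.wid = false  [false]
2. n2.idx = "uu"  [terminal]
3. n3.wid = true  [A₀.wid == false]
4. n4.lab = -7  [terminal]
5. n5.idx = 3  [terminal]
6. n3.mk = true  [e.lab > -8]
7. n3.pre = false  [A.wid == false]
8. n1.mk = false  [false]
9. n1.pre = true  [A₁.mk == true]
10. n8.idx = "nz"  [terminal]
11. n7.ok = -8  [len(b.idx) - 10]
12. n7.live = 11  [len(b.idx) + 9]
13. n7.idx = 7  [7]
14. n9.lab = "qk"  ["qk"]
15. n10.live = "xu"  [terminal]
16. n11.fin = 12  [terminal]
17. n12.live = "wq"  [terminal]
18. n9.hot = true  [f.fin > 11]
19. n9.idx = false  [false]
20. n13.lab = -5  [terminal]
21. n6.ok = 23  [23]
22. n6.live = 14  [S₁.idx + S₁.ok + 15]
23. n6.idx = -9  [e.lab - 4]
24. n0.ok = 13  [(if A.pre then S₁.idx else S₁.ok) + 22]
25. n0.live = 13  [S₁.ok * -1 + 36]
26. n0.idx = 30  [S₁.ok + S₁.live - 7]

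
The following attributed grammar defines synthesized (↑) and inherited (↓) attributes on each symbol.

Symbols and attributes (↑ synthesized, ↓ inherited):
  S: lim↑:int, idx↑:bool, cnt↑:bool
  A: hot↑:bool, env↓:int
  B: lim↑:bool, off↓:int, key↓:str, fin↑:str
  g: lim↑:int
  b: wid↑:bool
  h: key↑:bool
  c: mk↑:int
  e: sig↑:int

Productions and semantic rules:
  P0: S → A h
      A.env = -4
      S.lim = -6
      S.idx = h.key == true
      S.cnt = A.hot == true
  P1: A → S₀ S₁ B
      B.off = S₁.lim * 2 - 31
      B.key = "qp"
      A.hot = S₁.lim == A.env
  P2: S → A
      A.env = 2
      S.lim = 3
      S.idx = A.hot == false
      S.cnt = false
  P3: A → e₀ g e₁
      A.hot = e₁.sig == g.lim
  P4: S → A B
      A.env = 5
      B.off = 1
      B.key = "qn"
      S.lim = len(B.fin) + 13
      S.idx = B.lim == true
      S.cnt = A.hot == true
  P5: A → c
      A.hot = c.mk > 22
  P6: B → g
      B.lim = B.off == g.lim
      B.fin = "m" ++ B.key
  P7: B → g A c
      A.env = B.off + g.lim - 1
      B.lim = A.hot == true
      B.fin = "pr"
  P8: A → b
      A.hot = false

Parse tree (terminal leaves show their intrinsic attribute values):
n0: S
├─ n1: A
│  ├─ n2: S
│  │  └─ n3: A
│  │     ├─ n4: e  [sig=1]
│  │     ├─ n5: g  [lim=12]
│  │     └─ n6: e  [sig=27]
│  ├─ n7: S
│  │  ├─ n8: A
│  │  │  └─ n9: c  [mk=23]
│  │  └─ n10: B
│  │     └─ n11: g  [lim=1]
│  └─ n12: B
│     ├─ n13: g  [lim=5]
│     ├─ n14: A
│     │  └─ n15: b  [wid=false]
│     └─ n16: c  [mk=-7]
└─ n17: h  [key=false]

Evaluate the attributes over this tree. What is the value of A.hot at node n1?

false

1. n1.env = -4  [-4]
2. n3.env = 2  [2]
3. n4.sig = 1  [terminal]
4. n5.lim = 12  [terminal]
5. n6.sig = 27  [terminal]
6. n3.hot = false  [e₁.sig == g.lim]
7. n2.lim = 3  [3]
8. n2.idx = true  [A.hot == false]
9. n2.cnt = false  [false]
10. n8.env = 5  [5]
11. n9.mk = 23  [terminal]
12. n8.hot = true  [c.mk > 22]
13. n10.off = 1  [1]
14. n10.key = "qn"  ["qn"]
15. n11.lim = 1  [terminal]
16. n10.lim = true  [B.off == g.lim]
17. n10.fin = "mqn"  ["m" ++ B.key]
18. n7.lim = 16  [len(B.fin) + 13]
19. n7.idx = true  [B.lim == true]
20. n7.cnt = true  [A.hot == true]
21. n12.off = 1  [S₁.lim * 2 - 31]
22. n12.key = "qp"  ["qp"]
23. n13.lim = 5  [terminal]
24. n14.env = 5  [B.off + g.lim - 1]
25. n15.wid = false  [terminal]
26. n14.hot = false  [false]
27. n16.mk = -7  [terminal]
28. n12.lim = false  [A.hot == true]
29. n12.fin = "pr"  ["pr"]
30. n1.hot = false  [S₁.lim == A.env]
31. n17.key = false  [terminal]
32. n0.lim = -6  [-6]
33. n0.idx = false  [h.key == true]
34. n0.cnt = false  [A.hot == true]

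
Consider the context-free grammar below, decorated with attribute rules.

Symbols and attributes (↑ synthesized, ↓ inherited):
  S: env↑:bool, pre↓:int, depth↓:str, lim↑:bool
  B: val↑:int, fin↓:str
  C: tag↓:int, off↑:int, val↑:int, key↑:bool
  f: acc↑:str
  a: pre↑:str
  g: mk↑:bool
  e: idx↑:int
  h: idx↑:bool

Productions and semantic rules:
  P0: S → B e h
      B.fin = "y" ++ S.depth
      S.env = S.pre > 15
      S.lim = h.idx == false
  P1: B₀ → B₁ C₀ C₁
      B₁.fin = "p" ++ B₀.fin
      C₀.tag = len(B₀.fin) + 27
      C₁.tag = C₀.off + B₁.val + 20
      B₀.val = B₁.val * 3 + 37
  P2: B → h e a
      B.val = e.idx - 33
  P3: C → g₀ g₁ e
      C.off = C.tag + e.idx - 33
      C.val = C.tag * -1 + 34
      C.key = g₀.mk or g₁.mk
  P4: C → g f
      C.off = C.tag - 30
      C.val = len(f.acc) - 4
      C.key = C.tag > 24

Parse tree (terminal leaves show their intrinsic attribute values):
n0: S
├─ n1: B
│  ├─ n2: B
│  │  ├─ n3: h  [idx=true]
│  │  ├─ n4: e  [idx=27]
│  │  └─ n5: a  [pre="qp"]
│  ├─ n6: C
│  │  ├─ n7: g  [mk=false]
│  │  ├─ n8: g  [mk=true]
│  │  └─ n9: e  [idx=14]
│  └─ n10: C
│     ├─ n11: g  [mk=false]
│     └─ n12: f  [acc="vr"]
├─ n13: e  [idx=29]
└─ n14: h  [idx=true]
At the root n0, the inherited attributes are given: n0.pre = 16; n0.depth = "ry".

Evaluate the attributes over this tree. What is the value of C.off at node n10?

-5

1. n0.pre = 16  [given at root]
2. n0.depth = "ry"  [given at root]
3. n1.fin = "yry"  ["y" ++ S.depth]
4. n2.fin = "pyry"  ["p" ++ B₀.fin]
5. n3.idx = true  [terminal]
6. n4.idx = 27  [terminal]
7. n5.pre = "qp"  [terminal]
8. n2.val = -6  [e.idx - 33]
9. n6.tag = 30  [len(B₀.fin) + 27]
10. n7.mk = false  [terminal]
11. n8.mk = true  [terminal]
12. n9.idx = 14  [terminal]
13. n6.off = 11  [C.tag + e.idx - 33]
14. n6.val = 4  [C.tag * -1 + 34]
15. n6.key = true  [g₀.mk or g₁.mk]
16. n10.tag = 25  [C₀.off + B₁.val + 20]
17. n11.mk = false  [terminal]
18. n12.acc = "vr"  [terminal]
19. n10.off = -5  [C.tag - 30]
20. n10.val = -2  [len(f.acc) - 4]
21. n10.key = true  [C.tag > 24]
22. n1.val = 19  [B₁.val * 3 + 37]
23. n13.idx = 29  [terminal]
24. n14.idx = true  [terminal]
25. n0.env = true  [S.pre > 15]
26. n0.lim = false  [h.idx == false]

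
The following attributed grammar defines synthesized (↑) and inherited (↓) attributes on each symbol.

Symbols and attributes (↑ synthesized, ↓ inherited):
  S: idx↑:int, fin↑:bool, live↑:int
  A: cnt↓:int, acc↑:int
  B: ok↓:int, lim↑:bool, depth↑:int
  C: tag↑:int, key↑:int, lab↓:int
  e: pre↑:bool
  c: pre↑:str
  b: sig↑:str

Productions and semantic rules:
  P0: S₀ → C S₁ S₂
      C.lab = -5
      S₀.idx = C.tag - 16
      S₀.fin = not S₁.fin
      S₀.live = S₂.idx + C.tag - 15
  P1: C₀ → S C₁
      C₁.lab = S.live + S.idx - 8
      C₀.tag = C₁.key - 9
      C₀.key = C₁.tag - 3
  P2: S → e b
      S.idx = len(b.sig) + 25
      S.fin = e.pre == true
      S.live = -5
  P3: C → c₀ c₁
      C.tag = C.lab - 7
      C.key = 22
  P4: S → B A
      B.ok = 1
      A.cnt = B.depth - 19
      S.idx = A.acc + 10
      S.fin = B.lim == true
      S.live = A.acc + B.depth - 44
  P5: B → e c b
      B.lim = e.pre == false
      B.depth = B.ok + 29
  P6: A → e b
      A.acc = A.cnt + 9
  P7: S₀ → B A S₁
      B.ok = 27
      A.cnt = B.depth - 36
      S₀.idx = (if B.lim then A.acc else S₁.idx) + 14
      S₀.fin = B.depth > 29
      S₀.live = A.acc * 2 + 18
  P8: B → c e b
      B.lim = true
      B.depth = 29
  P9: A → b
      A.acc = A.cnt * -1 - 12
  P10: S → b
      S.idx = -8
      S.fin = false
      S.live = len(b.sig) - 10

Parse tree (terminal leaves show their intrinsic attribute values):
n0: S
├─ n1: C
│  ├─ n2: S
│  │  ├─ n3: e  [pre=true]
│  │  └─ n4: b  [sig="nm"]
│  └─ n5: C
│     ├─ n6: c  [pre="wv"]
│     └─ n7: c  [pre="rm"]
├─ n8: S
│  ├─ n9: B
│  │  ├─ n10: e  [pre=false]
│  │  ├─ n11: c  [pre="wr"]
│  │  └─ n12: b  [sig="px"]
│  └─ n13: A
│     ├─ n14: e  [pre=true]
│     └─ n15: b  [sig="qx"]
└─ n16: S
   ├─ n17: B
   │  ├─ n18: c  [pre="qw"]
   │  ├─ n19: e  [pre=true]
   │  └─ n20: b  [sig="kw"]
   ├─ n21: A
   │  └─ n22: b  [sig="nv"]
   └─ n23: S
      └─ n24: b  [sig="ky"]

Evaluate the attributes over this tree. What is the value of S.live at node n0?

7

1. n1.lab = -5  [-5]
2. n3.pre = true  [terminal]
3. n4.sig = "nm"  [terminal]
4. n2.idx = 27  [len(b.sig) + 25]
5. n2.fin = true  [e.pre == true]
6. n2.live = -5  [-5]
7. n5.lab = 14  [S.live + S.idx - 8]
8. n6.pre = "wv"  [terminal]
9. n7.pre = "rm"  [terminal]
10. n5.tag = 7  [C.lab - 7]
11. n5.key = 22  [22]
12. n1.tag = 13  [C₁.key - 9]
13. n1.key = 4  [C₁.tag - 3]
14. n9.ok = 1  [1]
15. n10.pre = false  [terminal]
16. n11.pre = "wr"  [terminal]
17. n12.sig = "px"  [terminal]
18. n9.lim = true  [e.pre == false]
19. n9.depth = 30  [B.ok + 29]
20. n13.cnt = 11  [B.depth - 19]
21. n14.pre = true  [terminal]
22. n15.sig = "qx"  [terminal]
23. n13.acc = 20  [A.cnt + 9]
24. n8.idx = 30  [A.acc + 10]
25. n8.fin = true  [B.lim == true]
26. n8.live = 6  [A.acc + B.depth - 44]
27. n17.ok = 27  [27]
28. n18.pre = "qw"  [terminal]
29. n19.pre = true  [terminal]
30. n20.sig = "kw"  [terminal]
31. n17.lim = true  [true]
32. n17.depth = 29  [29]
33. n21.cnt = -7  [B.depth - 36]
34. n22.sig = "nv"  [terminal]
35. n21.acc = -5  [A.cnt * -1 - 12]
36. n24.sig = "ky"  [terminal]
37. n23.idx = -8  [-8]
38. n23.fin = false  [false]
39. n23.live = -8  [len(b.sig) - 10]
40. n16.idx = 9  [(if B.lim then A.acc else S₁.idx) + 14]
41. n16.fin = false  [B.depth > 29]
42. n16.live = 8  [A.acc * 2 + 18]
43. n0.idx = -3  [C.tag - 16]
44. n0.fin = false  [not S₁.fin]
45. n0.live = 7  [S₂.idx + C.tag - 15]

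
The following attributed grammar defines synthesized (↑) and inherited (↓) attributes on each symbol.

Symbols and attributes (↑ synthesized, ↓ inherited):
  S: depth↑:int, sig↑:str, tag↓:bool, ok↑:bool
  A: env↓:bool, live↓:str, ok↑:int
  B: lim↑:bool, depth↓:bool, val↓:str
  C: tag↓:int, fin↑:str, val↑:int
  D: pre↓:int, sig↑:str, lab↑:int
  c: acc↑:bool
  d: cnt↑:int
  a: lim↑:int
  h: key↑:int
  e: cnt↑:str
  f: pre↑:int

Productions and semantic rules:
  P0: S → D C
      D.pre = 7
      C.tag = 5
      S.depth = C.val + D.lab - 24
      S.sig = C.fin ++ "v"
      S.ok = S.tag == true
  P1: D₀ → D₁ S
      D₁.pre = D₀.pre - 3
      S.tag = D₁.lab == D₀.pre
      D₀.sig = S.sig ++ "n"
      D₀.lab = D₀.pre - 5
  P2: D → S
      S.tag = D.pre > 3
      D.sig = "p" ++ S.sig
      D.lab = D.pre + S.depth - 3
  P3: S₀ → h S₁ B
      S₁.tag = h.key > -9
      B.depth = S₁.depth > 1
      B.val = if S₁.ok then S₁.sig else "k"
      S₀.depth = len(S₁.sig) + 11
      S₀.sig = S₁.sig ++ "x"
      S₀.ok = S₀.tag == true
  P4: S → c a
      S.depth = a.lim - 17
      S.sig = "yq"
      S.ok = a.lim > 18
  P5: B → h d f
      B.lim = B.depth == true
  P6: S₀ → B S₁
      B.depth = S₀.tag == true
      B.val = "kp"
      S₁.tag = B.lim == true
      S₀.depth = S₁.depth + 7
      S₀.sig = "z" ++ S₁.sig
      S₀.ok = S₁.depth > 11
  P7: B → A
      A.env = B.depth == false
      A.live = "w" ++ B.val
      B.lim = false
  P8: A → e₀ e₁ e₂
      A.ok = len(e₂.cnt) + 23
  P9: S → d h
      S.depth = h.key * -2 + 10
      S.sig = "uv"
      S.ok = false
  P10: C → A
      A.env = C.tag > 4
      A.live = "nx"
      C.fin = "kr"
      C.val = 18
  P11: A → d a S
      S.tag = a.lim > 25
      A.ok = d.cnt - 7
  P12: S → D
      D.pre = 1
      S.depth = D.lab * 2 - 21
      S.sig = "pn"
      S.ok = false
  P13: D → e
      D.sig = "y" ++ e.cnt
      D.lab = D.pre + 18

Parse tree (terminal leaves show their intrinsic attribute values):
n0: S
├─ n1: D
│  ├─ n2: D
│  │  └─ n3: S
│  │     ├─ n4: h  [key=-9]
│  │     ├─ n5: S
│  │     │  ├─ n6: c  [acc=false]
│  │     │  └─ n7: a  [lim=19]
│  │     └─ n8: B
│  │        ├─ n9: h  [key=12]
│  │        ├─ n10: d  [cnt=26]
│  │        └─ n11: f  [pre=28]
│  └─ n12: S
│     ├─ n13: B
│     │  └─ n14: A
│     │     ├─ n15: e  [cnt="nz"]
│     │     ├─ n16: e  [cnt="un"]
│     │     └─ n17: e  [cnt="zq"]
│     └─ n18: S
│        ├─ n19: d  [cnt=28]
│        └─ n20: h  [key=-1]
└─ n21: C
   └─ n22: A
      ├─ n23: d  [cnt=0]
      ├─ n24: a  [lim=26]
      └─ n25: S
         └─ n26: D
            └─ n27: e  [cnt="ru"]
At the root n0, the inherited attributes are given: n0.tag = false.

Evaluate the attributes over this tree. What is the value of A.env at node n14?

1. n0.tag = false  [given at root]
2. n1.pre = 7  [7]
3. n2.pre = 4  [D₀.pre - 3]
4. n3.tag = true  [D.pre > 3]
5. n4.key = -9  [terminal]
6. n5.tag = false  [h.key > -9]
7. n6.acc = false  [terminal]
8. n7.lim = 19  [terminal]
9. n5.depth = 2  [a.lim - 17]
10. n5.sig = "yq"  ["yq"]
11. n5.ok = true  [a.lim > 18]
12. n8.depth = true  [S₁.depth > 1]
13. n8.val = "yq"  [if S₁.ok then S₁.sig else "k"]
14. n9.key = 12  [terminal]
15. n10.cnt = 26  [terminal]
16. n11.pre = 28  [terminal]
17. n8.lim = true  [B.depth == true]
18. n3.depth = 13  [len(S₁.sig) + 11]
19. n3.sig = "yqx"  [S₁.sig ++ "x"]
20. n3.ok = true  [S₀.tag == true]
21. n2.sig = "pyqx"  ["p" ++ S.sig]
22. n2.lab = 14  [D.pre + S.depth - 3]
23. n12.tag = false  [D₁.lab == D₀.pre]
24. n13.depth = false  [S₀.tag == true]
25. n13.val = "kp"  ["kp"]
26. n14.env = true  [B.depth == false]
27. n14.live = "wkp"  ["w" ++ B.val]
28. n15.cnt = "nz"  [terminal]
29. n16.cnt = "un"  [terminal]
30. n17.cnt = "zq"  [terminal]
31. n14.ok = 25  [len(e₂.cnt) + 23]
32. n13.lim = false  [false]
33. n18.tag = false  [B.lim == true]
34. n19.cnt = 28  [terminal]
35. n20.key = -1  [terminal]
36. n18.depth = 12  [h.key * -2 + 10]
37. n18.sig = "uv"  ["uv"]
38. n18.ok = false  [false]
39. n12.depth = 19  [S₁.depth + 7]
40. n12.sig = "zuv"  ["z" ++ S₁.sig]
41. n12.ok = true  [S₁.depth > 11]
42. n1.sig = "zuvn"  [S.sig ++ "n"]
43. n1.lab = 2  [D₀.pre - 5]
44. n21.tag = 5  [5]
45. n22.env = true  [C.tag > 4]
46. n22.live = "nx"  ["nx"]
47. n23.cnt = 0  [terminal]
48. n24.lim = 26  [terminal]
49. n25.tag = true  [a.lim > 25]
50. n26.pre = 1  [1]
51. n27.cnt = "ru"  [terminal]
52. n26.sig = "yru"  ["y" ++ e.cnt]
53. n26.lab = 19  [D.pre + 18]
54. n25.depth = 17  [D.lab * 2 - 21]
55. n25.sig = "pn"  ["pn"]
56. n25.ok = false  [false]
57. n22.ok = -7  [d.cnt - 7]
58. n21.fin = "kr"  ["kr"]
59. n21.val = 18  [18]
60. n0.depth = -4  [C.val + D.lab - 24]
61. n0.sig = "krv"  [C.fin ++ "v"]
62. n0.ok = false  [S.tag == true]

true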